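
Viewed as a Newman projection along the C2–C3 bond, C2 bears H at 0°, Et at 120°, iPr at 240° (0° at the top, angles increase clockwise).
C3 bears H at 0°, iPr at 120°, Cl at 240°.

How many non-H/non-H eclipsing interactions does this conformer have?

2

Non-H eclipsing pairs: Et(120°)/iPr(120°); iPr(240°)/Cl(240°) — 2 interactions.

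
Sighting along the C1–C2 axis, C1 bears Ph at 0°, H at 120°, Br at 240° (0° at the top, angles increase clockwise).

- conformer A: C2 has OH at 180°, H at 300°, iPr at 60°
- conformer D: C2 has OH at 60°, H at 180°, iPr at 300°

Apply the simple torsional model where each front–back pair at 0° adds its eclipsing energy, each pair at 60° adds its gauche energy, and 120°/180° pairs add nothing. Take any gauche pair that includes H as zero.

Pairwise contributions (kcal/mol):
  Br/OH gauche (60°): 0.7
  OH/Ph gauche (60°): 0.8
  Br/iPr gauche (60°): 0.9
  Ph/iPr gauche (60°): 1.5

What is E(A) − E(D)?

-1.0 kcal/mol

A (staggered): Ph(0°)/iPr(60°) gauche 1.5; Br(240°)/OH(180°) gauche 0.7 → 2.2 kcal/mol.
D (staggered): Ph(0°)/OH(60°) gauche 0.8; Ph(0°)/iPr(300°) gauche 1.5; Br(240°)/iPr(300°) gauche 0.9 → 3.2 kcal/mol.
E(A) − E(D) = 2.2 − 3.2 = -1.0 kcal/mol.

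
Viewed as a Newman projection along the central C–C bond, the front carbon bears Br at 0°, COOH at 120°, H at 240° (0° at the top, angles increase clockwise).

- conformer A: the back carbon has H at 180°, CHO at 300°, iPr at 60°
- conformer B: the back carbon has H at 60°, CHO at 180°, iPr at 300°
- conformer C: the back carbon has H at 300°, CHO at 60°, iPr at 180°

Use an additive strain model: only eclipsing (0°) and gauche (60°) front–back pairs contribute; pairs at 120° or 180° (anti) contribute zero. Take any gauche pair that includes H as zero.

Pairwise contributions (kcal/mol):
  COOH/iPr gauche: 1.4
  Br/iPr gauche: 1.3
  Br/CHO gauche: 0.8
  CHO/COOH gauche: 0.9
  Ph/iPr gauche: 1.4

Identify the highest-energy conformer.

A

A (staggered): Br–CHO gauche, Br–iPr gauche, COOH–iPr gauche; 0.8 + 1.3 + 1.4 = 3.5 kcal/mol.
B (staggered): Br–iPr gauche, COOH–CHO gauche; 1.3 + 0.9 = 2.2 kcal/mol.
C (staggered): Br–CHO gauche, COOH–CHO gauche, COOH–iPr gauche; 0.8 + 0.9 + 1.4 = 3.1 kcal/mol.
A has the highest total (3.5 kcal/mol).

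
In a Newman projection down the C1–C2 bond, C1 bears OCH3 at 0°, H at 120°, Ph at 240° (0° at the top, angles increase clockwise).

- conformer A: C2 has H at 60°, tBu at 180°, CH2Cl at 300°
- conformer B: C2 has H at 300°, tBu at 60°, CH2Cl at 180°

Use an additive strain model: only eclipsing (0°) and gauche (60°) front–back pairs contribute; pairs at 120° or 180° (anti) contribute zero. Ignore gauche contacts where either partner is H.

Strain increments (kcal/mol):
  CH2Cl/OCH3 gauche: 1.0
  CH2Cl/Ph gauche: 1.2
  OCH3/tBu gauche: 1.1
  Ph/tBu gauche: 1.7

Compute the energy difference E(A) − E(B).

A (staggered): OCH3(0°)/CH2Cl(300°) gauche 1.0; Ph(240°)/tBu(180°) gauche 1.7; Ph(240°)/CH2Cl(300°) gauche 1.2 → 3.9 kcal/mol.
B (staggered): OCH3(0°)/tBu(60°) gauche 1.1; Ph(240°)/CH2Cl(180°) gauche 1.2 → 2.3 kcal/mol.
E(A) − E(B) = 3.9 − 2.3 = +1.6 kcal/mol.

+1.6 kcal/mol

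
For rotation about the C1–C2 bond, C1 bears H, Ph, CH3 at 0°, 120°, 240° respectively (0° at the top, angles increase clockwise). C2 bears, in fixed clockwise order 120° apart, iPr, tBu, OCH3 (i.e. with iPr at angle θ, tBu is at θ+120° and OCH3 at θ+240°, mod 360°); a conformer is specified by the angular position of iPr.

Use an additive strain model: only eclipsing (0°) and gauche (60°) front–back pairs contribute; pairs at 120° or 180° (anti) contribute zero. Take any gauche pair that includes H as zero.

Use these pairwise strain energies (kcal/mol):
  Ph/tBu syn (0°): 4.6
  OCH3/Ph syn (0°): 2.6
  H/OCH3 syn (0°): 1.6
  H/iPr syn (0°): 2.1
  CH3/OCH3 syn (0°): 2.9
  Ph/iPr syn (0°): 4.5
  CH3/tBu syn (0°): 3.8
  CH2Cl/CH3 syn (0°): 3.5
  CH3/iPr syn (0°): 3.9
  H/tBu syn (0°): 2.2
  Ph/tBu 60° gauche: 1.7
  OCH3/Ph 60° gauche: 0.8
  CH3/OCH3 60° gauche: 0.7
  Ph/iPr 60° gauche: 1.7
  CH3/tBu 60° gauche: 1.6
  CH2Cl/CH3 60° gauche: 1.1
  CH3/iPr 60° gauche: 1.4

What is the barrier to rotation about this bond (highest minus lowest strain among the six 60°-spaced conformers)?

5.3 kcal/mol

iPr at 0° (eclipsed): H–iPr eclipsed, Ph–tBu eclipsed, CH3–OCH3 eclipsed; 2.1 + 4.6 + 2.9 = 9.6 kcal/mol.
iPr at 60° (staggered): Ph–iPr gauche, Ph–tBu gauche, CH3–tBu gauche, CH3–OCH3 gauche; 1.7 + 1.7 + 1.6 + 0.7 = 5.7 kcal/mol.
iPr at 120° (eclipsed): H–OCH3 eclipsed, Ph–iPr eclipsed, CH3–tBu eclipsed; 1.6 + 4.5 + 3.8 = 9.9 kcal/mol.
iPr at 180° (staggered): Ph–iPr gauche, Ph–OCH3 gauche, CH3–iPr gauche, CH3–tBu gauche; 1.7 + 0.8 + 1.4 + 1.6 = 5.5 kcal/mol.
iPr at 240° (eclipsed): H–tBu eclipsed, Ph–OCH3 eclipsed, CH3–iPr eclipsed; 2.2 + 2.6 + 3.9 = 8.7 kcal/mol.
iPr at 300° (staggered): Ph–tBu gauche, Ph–OCH3 gauche, CH3–iPr gauche, CH3–OCH3 gauche; 1.7 + 0.8 + 1.4 + 0.7 = 4.6 kcal/mol.
Max at 120° (9.9 kcal/mol), min at 300° (4.6 kcal/mol); barrier = 5.3 kcal/mol.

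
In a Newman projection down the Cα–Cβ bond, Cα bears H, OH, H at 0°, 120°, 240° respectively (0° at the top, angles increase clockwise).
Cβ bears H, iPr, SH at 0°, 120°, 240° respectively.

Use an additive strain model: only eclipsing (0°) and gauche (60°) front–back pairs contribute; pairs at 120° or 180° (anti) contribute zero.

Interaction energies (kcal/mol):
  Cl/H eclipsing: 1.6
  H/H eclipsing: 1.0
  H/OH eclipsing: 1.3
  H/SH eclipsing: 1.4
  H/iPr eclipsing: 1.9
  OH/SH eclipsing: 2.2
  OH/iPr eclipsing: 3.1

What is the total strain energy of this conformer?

5.5 kcal/mol

This conformer (eclipsed): H(0°)/H(0°) eclipsed 1.0; OH(120°)/iPr(120°) eclipsed 3.1; H(240°)/SH(240°) eclipsed 1.4 → 5.5 kcal/mol.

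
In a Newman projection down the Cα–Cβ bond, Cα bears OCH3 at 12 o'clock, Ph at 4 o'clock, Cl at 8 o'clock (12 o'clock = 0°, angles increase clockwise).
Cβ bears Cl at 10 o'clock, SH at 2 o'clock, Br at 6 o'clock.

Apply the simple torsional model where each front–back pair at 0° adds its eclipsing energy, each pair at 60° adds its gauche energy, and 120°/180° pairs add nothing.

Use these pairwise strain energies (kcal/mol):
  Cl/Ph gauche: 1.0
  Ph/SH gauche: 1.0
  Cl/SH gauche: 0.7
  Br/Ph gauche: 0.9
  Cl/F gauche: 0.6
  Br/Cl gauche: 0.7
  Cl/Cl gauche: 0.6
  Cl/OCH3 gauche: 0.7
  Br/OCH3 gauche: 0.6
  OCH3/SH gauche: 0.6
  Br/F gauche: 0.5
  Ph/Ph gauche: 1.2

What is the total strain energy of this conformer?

This conformer (staggered): OCH3(0°)/Cl(300°) gauche 0.7; OCH3(0°)/SH(60°) gauche 0.6; Ph(120°)/SH(60°) gauche 1.0; Ph(120°)/Br(180°) gauche 0.9; Cl(240°)/Cl(300°) gauche 0.6; Cl(240°)/Br(180°) gauche 0.7 → 4.5 kcal/mol.

4.5 kcal/mol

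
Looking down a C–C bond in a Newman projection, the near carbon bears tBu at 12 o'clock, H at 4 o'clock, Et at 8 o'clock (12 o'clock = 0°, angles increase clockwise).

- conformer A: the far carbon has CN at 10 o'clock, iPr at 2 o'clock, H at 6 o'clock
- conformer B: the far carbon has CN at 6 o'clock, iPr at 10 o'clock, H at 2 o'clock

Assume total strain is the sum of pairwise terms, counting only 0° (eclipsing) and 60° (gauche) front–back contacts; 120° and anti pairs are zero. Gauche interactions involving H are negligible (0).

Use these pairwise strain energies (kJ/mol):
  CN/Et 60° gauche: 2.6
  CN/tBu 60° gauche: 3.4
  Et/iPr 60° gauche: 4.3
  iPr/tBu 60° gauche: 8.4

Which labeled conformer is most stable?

A is staggered. tBu at 0° is gauche with CN at 300° (3.4); tBu at 0° is gauche with iPr at 60° (8.4); Et at 240° is gauche with CN at 300° (2.6). Total 14.4 kJ/mol.
B is staggered. tBu at 0° is gauche with iPr at 300° (8.4); Et at 240° is gauche with CN at 180° (2.6); Et at 240° is gauche with iPr at 300° (4.3). Total 15.3 kJ/mol.
A has the lowest total (14.4 kJ/mol).

A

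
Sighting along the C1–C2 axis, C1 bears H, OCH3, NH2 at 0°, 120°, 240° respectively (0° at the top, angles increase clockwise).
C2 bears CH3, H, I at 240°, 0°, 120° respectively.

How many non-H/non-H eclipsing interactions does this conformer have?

2

Non-H eclipsing pairs: OCH3(120°)/I(120°); NH2(240°)/CH3(240°) — 2 interactions.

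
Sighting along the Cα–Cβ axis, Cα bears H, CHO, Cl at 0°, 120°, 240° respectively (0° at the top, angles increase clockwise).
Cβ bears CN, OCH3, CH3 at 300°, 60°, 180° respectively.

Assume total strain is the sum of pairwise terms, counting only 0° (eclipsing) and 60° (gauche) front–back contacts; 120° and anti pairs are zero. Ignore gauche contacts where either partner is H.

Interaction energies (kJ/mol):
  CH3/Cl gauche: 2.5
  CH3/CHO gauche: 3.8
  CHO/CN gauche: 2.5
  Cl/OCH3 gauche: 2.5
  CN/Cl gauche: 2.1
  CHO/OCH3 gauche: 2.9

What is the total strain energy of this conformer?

This conformer is staggered. CHO at 120° is gauche with OCH3 at 60° (2.9); CHO at 120° is gauche with CH3 at 180° (3.8); Cl at 240° is gauche with CN at 300° (2.1); Cl at 240° is gauche with CH3 at 180° (2.5). Total 11.3 kJ/mol.

11.3 kJ/mol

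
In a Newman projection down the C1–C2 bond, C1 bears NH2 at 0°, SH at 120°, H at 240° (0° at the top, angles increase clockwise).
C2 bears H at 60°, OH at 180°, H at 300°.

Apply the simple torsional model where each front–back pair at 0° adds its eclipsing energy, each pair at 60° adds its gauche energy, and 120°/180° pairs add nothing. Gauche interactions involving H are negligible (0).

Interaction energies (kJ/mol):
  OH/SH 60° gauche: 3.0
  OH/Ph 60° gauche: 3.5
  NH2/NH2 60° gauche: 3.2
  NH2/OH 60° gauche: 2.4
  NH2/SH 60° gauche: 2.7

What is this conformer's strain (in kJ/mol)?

3.0 kJ/mol

This conformer (staggered): SH–OH gauche; 3.0 = 3.0 kJ/mol.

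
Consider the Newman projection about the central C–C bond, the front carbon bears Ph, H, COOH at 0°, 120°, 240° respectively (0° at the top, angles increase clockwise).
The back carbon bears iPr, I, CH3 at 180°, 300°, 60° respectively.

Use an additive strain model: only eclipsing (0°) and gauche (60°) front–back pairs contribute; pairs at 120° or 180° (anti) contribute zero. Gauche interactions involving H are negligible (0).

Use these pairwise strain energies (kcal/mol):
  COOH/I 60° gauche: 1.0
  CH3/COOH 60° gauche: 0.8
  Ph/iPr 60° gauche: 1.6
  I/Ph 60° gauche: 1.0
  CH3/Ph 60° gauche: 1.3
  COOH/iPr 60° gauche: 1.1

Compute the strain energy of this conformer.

4.4 kcal/mol

This conformer (staggered): Ph(0°)/I(300°) gauche 1.0; Ph(0°)/CH3(60°) gauche 1.3; COOH(240°)/iPr(180°) gauche 1.1; COOH(240°)/I(300°) gauche 1.0 → 4.4 kcal/mol.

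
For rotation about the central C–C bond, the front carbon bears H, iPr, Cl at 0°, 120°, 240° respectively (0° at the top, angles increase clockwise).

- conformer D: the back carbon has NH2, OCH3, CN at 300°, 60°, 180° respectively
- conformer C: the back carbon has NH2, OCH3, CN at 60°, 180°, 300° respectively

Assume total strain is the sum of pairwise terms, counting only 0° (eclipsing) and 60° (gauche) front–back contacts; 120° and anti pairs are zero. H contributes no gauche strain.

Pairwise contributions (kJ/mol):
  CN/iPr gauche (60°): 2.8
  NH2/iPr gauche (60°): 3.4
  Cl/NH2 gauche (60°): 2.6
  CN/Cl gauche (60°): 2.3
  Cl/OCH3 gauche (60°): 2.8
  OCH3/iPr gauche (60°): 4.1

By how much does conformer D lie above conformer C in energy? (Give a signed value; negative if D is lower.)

D is staggered. iPr at 120° is gauche with OCH3 at 60° (4.1); iPr at 120° is gauche with CN at 180° (2.8); Cl at 240° is gauche with NH2 at 300° (2.6); Cl at 240° is gauche with CN at 180° (2.3). Total 11.8 kJ/mol.
C is staggered. iPr at 120° is gauche with NH2 at 60° (3.4); iPr at 120° is gauche with OCH3 at 180° (4.1); Cl at 240° is gauche with OCH3 at 180° (2.8); Cl at 240° is gauche with CN at 300° (2.3). Total 12.6 kJ/mol.
E(D) − E(C) = 11.8 − 12.6 = -0.8 kJ/mol.

-0.8 kJ/mol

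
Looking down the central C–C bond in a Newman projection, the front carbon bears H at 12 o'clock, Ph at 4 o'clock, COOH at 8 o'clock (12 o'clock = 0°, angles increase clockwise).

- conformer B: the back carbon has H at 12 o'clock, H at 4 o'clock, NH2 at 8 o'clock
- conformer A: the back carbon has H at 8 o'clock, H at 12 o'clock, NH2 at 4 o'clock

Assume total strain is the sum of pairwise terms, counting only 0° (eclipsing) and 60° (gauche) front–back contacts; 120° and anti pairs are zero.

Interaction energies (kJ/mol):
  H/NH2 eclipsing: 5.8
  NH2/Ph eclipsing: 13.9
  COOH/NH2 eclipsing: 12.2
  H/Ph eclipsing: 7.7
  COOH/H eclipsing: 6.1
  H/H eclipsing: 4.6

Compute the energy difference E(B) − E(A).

-0.1 kJ/mol

B (eclipsed): H(0°)/H(0°) eclipsed 4.6; Ph(120°)/H(120°) eclipsed 7.7; COOH(240°)/NH2(240°) eclipsed 12.2 → 24.5 kJ/mol.
A (eclipsed): H(0°)/H(0°) eclipsed 4.6; Ph(120°)/NH2(120°) eclipsed 13.9; COOH(240°)/H(240°) eclipsed 6.1 → 24.6 kJ/mol.
E(B) − E(A) = 24.5 − 24.6 = -0.1 kJ/mol.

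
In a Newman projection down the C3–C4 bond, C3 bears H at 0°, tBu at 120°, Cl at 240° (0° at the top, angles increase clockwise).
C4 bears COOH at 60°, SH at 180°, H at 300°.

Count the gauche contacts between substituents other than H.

Non-H gauche pairs: tBu(120°)/COOH(60°); tBu(120°)/SH(180°); Cl(240°)/SH(180°) — 3 interactions.

3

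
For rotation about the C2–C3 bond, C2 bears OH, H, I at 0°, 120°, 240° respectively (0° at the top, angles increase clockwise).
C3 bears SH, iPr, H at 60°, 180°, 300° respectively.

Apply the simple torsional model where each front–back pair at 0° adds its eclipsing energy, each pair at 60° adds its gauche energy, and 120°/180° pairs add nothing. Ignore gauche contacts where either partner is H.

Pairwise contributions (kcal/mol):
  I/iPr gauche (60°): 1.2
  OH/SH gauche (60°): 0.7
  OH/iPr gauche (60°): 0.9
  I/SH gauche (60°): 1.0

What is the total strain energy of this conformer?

This conformer (staggered): OH–SH gauche, I–iPr gauche; 0.7 + 1.2 = 1.9 kcal/mol.

1.9 kcal/mol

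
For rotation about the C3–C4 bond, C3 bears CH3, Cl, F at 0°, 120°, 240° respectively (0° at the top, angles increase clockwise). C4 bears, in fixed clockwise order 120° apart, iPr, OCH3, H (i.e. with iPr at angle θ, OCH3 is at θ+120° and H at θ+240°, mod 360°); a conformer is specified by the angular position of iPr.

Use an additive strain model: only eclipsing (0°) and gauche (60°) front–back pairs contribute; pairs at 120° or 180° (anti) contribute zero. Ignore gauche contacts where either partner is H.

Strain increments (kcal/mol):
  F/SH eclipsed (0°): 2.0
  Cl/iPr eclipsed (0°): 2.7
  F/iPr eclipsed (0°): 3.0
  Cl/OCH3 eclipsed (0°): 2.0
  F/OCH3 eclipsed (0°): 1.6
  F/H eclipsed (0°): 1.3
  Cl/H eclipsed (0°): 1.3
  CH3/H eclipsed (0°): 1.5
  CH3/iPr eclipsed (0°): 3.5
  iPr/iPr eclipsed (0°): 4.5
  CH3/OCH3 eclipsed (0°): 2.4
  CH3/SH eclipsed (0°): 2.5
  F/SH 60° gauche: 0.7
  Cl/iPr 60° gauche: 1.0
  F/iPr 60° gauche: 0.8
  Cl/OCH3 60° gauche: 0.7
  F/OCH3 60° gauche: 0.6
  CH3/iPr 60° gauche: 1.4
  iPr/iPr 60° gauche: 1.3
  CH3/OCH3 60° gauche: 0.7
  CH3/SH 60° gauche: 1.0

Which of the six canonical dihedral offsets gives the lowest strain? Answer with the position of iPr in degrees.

iPr at 0° is eclipsed. CH3 at 0° is eclipsed with iPr at 0° (3.5); Cl at 120° is eclipsed with OCH3 at 120° (2.0); F at 240° is eclipsed with H at 240° (1.3). Total 6.8 kcal/mol.
iPr at 60° is staggered. CH3 at 0° is gauche with iPr at 60° (1.4); Cl at 120° is gauche with iPr at 60° (1.0); Cl at 120° is gauche with OCH3 at 180° (0.7); F at 240° is gauche with OCH3 at 180° (0.6). Total 3.7 kcal/mol.
iPr at 120° is eclipsed. CH3 at 0° is eclipsed with H at 0° (1.5); Cl at 120° is eclipsed with iPr at 120° (2.7); F at 240° is eclipsed with OCH3 at 240° (1.6). Total 5.8 kcal/mol.
iPr at 180° is staggered. CH3 at 0° is gauche with OCH3 at 300° (0.7); Cl at 120° is gauche with iPr at 180° (1.0); F at 240° is gauche with iPr at 180° (0.8); F at 240° is gauche with OCH3 at 300° (0.6). Total 3.1 kcal/mol.
iPr at 240° is eclipsed. CH3 at 0° is eclipsed with OCH3 at 0° (2.4); Cl at 120° is eclipsed with H at 120° (1.3); F at 240° is eclipsed with iPr at 240° (3.0). Total 6.7 kcal/mol.
iPr at 300° is staggered. CH3 at 0° is gauche with iPr at 300° (1.4); CH3 at 0° is gauche with OCH3 at 60° (0.7); Cl at 120° is gauche with OCH3 at 60° (0.7); F at 240° is gauche with iPr at 300° (0.8). Total 3.6 kcal/mol.
The minimum (3.1 kcal/mol) occurs with iPr at 180°.

180°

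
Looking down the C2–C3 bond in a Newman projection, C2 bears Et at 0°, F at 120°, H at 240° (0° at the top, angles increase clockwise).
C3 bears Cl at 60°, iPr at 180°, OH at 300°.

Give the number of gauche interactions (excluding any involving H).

Non-H gauche pairs: Et(0°)/Cl(60°); Et(0°)/OH(300°); F(120°)/Cl(60°); F(120°)/iPr(180°) — 4 interactions.

4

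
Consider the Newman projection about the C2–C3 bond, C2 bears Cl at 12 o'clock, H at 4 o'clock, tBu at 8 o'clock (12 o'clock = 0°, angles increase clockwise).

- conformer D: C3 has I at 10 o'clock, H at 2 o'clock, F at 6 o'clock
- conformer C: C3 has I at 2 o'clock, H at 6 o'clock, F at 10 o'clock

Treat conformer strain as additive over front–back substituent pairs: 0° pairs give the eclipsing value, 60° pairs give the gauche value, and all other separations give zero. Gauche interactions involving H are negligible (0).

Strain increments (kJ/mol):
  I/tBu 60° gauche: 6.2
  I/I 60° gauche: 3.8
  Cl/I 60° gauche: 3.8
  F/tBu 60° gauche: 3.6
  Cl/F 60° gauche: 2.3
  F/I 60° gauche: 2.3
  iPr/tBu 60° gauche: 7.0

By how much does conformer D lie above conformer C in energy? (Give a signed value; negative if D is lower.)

D (staggered): Cl–I gauche, tBu–I gauche, tBu–F gauche; 3.8 + 6.2 + 3.6 = 13.6 kJ/mol.
C (staggered): Cl–I gauche, Cl–F gauche, tBu–F gauche; 3.8 + 2.3 + 3.6 = 9.7 kJ/mol.
E(D) − E(C) = 13.6 − 9.7 = +3.9 kJ/mol.

+3.9 kJ/mol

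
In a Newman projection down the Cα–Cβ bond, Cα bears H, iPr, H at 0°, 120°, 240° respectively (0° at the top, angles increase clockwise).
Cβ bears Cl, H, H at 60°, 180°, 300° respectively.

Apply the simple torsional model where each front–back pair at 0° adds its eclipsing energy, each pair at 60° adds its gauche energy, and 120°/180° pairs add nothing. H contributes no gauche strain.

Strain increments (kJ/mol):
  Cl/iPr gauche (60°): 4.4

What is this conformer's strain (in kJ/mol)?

4.4 kJ/mol

This conformer (staggered): iPr–Cl gauche; 4.4 = 4.4 kJ/mol.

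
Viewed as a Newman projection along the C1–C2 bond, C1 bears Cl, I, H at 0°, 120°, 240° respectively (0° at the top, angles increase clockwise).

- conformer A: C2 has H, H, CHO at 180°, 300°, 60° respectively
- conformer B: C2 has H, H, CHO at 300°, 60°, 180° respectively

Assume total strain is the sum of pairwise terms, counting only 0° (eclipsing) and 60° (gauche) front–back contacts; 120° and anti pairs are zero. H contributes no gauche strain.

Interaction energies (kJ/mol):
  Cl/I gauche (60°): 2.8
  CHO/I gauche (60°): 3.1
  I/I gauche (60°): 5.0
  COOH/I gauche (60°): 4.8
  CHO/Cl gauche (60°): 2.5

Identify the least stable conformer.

A is staggered. Cl at 0° is gauche with CHO at 60° (2.5); I at 120° is gauche with CHO at 60° (3.1). Total 5.6 kJ/mol.
B is staggered. I at 120° is gauche with CHO at 180° (3.1). Total 3.1 kJ/mol.
A has the highest total (5.6 kJ/mol).

A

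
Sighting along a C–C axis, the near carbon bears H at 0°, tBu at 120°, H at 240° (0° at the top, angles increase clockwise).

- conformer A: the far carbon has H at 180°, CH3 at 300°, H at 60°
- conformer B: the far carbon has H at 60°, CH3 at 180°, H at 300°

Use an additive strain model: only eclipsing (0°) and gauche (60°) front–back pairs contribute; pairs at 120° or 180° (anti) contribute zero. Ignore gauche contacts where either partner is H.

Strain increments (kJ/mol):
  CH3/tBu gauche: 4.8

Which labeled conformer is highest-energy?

A (staggered): no non-H gauche contacts → 0.0 kJ/mol.
B is staggered. tBu at 120° is gauche with CH3 at 180° (4.8). Total 4.8 kJ/mol.
B has the highest total (4.8 kJ/mol).

B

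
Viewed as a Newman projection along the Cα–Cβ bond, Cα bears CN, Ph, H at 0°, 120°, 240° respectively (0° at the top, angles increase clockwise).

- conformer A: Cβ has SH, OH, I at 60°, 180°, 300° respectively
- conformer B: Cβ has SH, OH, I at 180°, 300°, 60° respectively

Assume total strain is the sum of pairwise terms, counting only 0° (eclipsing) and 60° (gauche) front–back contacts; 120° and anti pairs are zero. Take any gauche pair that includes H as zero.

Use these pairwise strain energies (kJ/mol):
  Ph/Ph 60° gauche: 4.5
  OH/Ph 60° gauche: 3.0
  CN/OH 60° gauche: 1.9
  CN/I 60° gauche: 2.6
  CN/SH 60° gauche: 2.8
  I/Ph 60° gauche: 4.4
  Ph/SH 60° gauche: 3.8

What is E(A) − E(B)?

A (staggered): CN–SH gauche, CN–I gauche, Ph–SH gauche, Ph–OH gauche; 2.8 + 2.6 + 3.8 + 3.0 = 12.2 kJ/mol.
B (staggered): CN–OH gauche, CN–I gauche, Ph–SH gauche, Ph–I gauche; 1.9 + 2.6 + 3.8 + 4.4 = 12.7 kJ/mol.
E(A) − E(B) = 12.2 − 12.7 = -0.5 kJ/mol.

-0.5 kJ/mol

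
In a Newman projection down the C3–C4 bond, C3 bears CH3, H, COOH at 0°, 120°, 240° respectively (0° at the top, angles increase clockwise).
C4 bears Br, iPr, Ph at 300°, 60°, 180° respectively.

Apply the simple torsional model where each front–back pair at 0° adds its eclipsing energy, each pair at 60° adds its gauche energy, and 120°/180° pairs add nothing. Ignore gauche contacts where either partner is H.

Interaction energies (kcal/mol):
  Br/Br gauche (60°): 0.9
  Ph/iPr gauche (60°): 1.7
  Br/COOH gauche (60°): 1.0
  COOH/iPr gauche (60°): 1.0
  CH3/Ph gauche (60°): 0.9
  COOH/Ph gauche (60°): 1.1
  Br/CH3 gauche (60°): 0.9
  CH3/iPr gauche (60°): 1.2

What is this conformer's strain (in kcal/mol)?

4.2 kcal/mol

This conformer (staggered): CH3(0°)/Br(300°) gauche 0.9; CH3(0°)/iPr(60°) gauche 1.2; COOH(240°)/Br(300°) gauche 1.0; COOH(240°)/Ph(180°) gauche 1.1 → 4.2 kcal/mol.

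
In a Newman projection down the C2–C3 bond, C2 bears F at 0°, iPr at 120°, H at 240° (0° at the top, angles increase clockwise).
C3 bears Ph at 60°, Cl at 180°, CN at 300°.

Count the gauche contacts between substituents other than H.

4

Non-H gauche pairs: F(0°)/Ph(60°); F(0°)/CN(300°); iPr(120°)/Ph(60°); iPr(120°)/Cl(180°) — 4 interactions.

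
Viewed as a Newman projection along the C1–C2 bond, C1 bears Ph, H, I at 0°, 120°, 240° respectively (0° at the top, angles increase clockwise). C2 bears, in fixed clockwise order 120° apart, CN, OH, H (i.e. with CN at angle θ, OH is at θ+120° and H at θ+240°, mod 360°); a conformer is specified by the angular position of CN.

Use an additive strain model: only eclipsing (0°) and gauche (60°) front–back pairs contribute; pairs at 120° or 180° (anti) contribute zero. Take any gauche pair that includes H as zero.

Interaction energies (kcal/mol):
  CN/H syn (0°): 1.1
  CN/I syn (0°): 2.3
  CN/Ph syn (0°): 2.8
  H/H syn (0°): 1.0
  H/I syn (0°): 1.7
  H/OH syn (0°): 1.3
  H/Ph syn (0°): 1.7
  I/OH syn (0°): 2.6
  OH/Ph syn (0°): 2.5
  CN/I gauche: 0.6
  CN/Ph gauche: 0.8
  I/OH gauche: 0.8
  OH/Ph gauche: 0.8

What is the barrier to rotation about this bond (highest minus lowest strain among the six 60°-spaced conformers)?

CN at 0° is eclipsed. Ph at 0° is eclipsed with CN at 0° (2.8); H at 120° is eclipsed with OH at 120° (1.3); I at 240° is eclipsed with H at 240° (1.7). Total 5.8 kcal/mol.
CN at 60° is staggered. Ph at 0° is gauche with CN at 60° (0.8); I at 240° is gauche with OH at 180° (0.8). Total 1.6 kcal/mol.
CN at 120° is eclipsed. Ph at 0° is eclipsed with H at 0° (1.7); H at 120° is eclipsed with CN at 120° (1.1); I at 240° is eclipsed with OH at 240° (2.6). Total 5.4 kcal/mol.
CN at 180° is staggered. Ph at 0° is gauche with OH at 300° (0.8); I at 240° is gauche with CN at 180° (0.6); I at 240° is gauche with OH at 300° (0.8). Total 2.2 kcal/mol.
CN at 240° is eclipsed. Ph at 0° is eclipsed with OH at 0° (2.5); H at 120° is eclipsed with H at 120° (1.0); I at 240° is eclipsed with CN at 240° (2.3). Total 5.8 kcal/mol.
CN at 300° is staggered. Ph at 0° is gauche with CN at 300° (0.8); Ph at 0° is gauche with OH at 60° (0.8); I at 240° is gauche with CN at 300° (0.6). Total 2.2 kcal/mol.
Max at 0° (5.8 kcal/mol), min at 60° (1.6 kcal/mol); barrier = 4.2 kcal/mol.

4.2 kcal/mol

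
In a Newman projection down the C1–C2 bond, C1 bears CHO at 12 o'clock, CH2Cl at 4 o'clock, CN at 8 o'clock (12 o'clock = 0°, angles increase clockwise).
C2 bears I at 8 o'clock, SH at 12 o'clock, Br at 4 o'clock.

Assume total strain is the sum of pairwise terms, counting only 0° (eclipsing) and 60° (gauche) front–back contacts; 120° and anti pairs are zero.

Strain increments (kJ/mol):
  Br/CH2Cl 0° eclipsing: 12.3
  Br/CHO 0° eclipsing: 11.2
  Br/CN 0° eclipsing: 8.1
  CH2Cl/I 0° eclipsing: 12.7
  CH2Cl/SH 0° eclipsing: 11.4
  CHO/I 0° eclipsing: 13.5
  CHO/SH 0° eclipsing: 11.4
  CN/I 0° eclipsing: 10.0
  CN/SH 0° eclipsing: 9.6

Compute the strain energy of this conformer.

33.7 kJ/mol

This conformer (eclipsed): CHO–SH eclipsed, CH2Cl–Br eclipsed, CN–I eclipsed; 11.4 + 12.3 + 10.0 = 33.7 kJ/mol.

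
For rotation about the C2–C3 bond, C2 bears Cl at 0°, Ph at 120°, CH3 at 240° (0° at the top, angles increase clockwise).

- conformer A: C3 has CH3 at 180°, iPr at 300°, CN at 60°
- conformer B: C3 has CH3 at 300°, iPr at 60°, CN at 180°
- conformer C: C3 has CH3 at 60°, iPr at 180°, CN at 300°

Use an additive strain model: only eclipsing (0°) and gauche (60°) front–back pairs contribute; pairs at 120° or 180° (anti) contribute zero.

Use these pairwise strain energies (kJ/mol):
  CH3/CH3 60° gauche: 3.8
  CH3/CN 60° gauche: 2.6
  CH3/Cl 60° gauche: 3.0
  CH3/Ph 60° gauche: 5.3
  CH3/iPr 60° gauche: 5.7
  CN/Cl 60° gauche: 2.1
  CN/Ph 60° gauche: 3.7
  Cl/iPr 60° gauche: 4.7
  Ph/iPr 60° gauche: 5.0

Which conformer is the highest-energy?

A

A is staggered. Cl at 0° is gauche with iPr at 300° (4.7); Cl at 0° is gauche with CN at 60° (2.1); Ph at 120° is gauche with CH3 at 180° (5.3); Ph at 120° is gauche with CN at 60° (3.7); CH3 at 240° is gauche with CH3 at 180° (3.8); CH3 at 240° is gauche with iPr at 300° (5.7). Total 25.3 kJ/mol.
B is staggered. Cl at 0° is gauche with CH3 at 300° (3.0); Cl at 0° is gauche with iPr at 60° (4.7); Ph at 120° is gauche with iPr at 60° (5.0); Ph at 120° is gauche with CN at 180° (3.7); CH3 at 240° is gauche with CH3 at 300° (3.8); CH3 at 240° is gauche with CN at 180° (2.6). Total 22.8 kJ/mol.
C is staggered. Cl at 0° is gauche with CH3 at 60° (3.0); Cl at 0° is gauche with CN at 300° (2.1); Ph at 120° is gauche with CH3 at 60° (5.3); Ph at 120° is gauche with iPr at 180° (5.0); CH3 at 240° is gauche with iPr at 180° (5.7); CH3 at 240° is gauche with CN at 300° (2.6). Total 23.7 kJ/mol.
A has the highest total (25.3 kJ/mol).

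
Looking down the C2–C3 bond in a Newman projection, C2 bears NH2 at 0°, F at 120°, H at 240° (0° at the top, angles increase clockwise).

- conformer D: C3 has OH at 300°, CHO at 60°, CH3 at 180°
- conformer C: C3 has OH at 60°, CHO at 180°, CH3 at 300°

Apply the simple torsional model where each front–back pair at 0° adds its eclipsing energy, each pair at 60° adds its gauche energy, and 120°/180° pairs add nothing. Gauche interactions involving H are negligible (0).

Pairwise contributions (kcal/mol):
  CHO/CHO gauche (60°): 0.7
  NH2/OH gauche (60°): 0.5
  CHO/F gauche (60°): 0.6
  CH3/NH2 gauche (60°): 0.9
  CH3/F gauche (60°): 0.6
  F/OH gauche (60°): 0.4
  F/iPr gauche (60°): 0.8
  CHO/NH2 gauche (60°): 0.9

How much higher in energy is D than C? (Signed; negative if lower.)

+0.2 kcal/mol

D is staggered. NH2 at 0° is gauche with OH at 300° (0.5); NH2 at 0° is gauche with CHO at 60° (0.9); F at 120° is gauche with CHO at 60° (0.6); F at 120° is gauche with CH3 at 180° (0.6). Total 2.6 kcal/mol.
C is staggered. NH2 at 0° is gauche with OH at 60° (0.5); NH2 at 0° is gauche with CH3 at 300° (0.9); F at 120° is gauche with OH at 60° (0.4); F at 120° is gauche with CHO at 180° (0.6). Total 2.4 kcal/mol.
E(D) − E(C) = 2.6 − 2.4 = +0.2 kcal/mol.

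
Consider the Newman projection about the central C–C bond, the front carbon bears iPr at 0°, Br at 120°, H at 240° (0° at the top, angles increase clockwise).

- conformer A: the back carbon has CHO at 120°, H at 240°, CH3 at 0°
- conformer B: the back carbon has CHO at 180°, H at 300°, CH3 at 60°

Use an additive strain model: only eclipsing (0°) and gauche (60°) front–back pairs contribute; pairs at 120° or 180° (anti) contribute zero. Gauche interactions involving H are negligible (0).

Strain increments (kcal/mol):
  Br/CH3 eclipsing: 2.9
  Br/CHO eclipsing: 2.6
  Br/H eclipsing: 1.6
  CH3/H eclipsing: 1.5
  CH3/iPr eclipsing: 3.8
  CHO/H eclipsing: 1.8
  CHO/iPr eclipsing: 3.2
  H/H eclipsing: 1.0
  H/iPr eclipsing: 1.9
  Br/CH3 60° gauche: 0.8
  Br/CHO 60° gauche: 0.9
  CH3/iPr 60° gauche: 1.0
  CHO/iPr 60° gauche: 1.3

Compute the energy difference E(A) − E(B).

+4.7 kcal/mol

A is eclipsed. iPr at 0° is eclipsed with CH3 at 0° (3.8); Br at 120° is eclipsed with CHO at 120° (2.6); H at 240° is eclipsed with H at 240° (1.0). Total 7.4 kcal/mol.
B is staggered. iPr at 0° is gauche with CH3 at 60° (1.0); Br at 120° is gauche with CHO at 180° (0.9); Br at 120° is gauche with CH3 at 60° (0.8). Total 2.7 kcal/mol.
E(A) − E(B) = 7.4 − 2.7 = +4.7 kcal/mol.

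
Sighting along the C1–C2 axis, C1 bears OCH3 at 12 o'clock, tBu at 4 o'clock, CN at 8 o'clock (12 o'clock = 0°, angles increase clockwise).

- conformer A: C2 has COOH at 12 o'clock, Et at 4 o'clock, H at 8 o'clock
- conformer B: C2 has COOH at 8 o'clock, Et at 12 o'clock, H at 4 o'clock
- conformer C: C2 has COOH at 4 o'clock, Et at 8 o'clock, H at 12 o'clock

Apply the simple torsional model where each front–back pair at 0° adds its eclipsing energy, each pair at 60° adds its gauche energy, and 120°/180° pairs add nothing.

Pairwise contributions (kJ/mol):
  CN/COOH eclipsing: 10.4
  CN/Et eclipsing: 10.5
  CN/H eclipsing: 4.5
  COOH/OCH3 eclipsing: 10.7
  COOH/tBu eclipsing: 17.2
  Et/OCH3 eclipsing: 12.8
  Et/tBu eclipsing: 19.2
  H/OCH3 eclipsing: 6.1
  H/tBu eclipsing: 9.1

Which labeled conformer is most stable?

A is eclipsed. OCH3 at 0° is eclipsed with COOH at 0° (10.7); tBu at 120° is eclipsed with Et at 120° (19.2); CN at 240° is eclipsed with H at 240° (4.5). Total 34.4 kJ/mol.
B is eclipsed. OCH3 at 0° is eclipsed with Et at 0° (12.8); tBu at 120° is eclipsed with H at 120° (9.1); CN at 240° is eclipsed with COOH at 240° (10.4). Total 32.3 kJ/mol.
C is eclipsed. OCH3 at 0° is eclipsed with H at 0° (6.1); tBu at 120° is eclipsed with COOH at 120° (17.2); CN at 240° is eclipsed with Et at 240° (10.5). Total 33.8 kJ/mol.
B has the lowest total (32.3 kJ/mol).

B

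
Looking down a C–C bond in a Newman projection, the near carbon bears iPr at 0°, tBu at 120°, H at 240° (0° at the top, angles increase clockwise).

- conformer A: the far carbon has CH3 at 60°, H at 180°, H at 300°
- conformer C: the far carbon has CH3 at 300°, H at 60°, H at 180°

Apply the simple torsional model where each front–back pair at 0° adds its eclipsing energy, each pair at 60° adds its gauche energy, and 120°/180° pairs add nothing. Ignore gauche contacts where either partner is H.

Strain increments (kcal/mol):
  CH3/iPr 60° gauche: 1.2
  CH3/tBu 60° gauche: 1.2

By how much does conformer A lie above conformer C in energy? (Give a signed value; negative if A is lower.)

A (staggered): iPr(0°)/CH3(60°) gauche 1.2; tBu(120°)/CH3(60°) gauche 1.2 → 2.4 kcal/mol.
C (staggered): iPr(0°)/CH3(300°) gauche 1.2 → 1.2 kcal/mol.
E(A) − E(C) = 2.4 − 1.2 = +1.2 kcal/mol.

+1.2 kcal/mol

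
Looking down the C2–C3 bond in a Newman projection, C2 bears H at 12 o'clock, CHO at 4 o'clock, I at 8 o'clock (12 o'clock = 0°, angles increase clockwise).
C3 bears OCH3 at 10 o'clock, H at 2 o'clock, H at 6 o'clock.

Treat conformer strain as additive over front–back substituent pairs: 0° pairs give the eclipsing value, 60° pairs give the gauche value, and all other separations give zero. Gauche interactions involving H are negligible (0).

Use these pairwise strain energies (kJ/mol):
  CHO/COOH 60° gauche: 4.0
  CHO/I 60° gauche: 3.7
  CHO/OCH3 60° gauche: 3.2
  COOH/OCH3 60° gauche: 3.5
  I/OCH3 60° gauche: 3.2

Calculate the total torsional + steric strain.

This conformer is staggered. I at 240° is gauche with OCH3 at 300° (3.2). Total 3.2 kJ/mol.

3.2 kJ/mol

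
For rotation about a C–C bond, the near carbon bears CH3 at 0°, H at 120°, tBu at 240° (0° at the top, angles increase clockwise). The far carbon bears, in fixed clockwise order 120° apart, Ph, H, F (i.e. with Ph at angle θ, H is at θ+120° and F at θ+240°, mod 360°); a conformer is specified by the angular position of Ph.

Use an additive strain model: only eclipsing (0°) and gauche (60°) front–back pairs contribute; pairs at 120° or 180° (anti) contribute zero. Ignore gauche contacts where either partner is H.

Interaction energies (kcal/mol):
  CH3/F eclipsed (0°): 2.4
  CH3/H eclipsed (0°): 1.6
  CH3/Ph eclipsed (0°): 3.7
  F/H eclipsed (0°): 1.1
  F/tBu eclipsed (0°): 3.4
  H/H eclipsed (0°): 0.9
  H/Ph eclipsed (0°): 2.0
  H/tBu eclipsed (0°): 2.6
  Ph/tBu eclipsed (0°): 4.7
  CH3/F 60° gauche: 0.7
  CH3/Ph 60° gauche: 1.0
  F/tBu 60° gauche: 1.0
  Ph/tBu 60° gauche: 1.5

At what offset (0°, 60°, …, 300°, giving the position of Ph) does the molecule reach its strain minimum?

Ph at 0° is eclipsed. CH3 at 0° is eclipsed with Ph at 0° (3.7); H at 120° is eclipsed with H at 120° (0.9); tBu at 240° is eclipsed with F at 240° (3.4). Total 8.0 kcal/mol.
Ph at 60° is staggered. CH3 at 0° is gauche with Ph at 60° (1.0); CH3 at 0° is gauche with F at 300° (0.7); tBu at 240° is gauche with F at 300° (1.0). Total 2.7 kcal/mol.
Ph at 120° is eclipsed. CH3 at 0° is eclipsed with F at 0° (2.4); H at 120° is eclipsed with Ph at 120° (2.0); tBu at 240° is eclipsed with H at 240° (2.6). Total 7.0 kcal/mol.
Ph at 180° is staggered. CH3 at 0° is gauche with F at 60° (0.7); tBu at 240° is gauche with Ph at 180° (1.5). Total 2.2 kcal/mol.
Ph at 240° is eclipsed. CH3 at 0° is eclipsed with H at 0° (1.6); H at 120° is eclipsed with F at 120° (1.1); tBu at 240° is eclipsed with Ph at 240° (4.7). Total 7.4 kcal/mol.
Ph at 300° is staggered. CH3 at 0° is gauche with Ph at 300° (1.0); tBu at 240° is gauche with Ph at 300° (1.5); tBu at 240° is gauche with F at 180° (1.0). Total 3.5 kcal/mol.
The minimum (2.2 kcal/mol) occurs with Ph at 180°.

180°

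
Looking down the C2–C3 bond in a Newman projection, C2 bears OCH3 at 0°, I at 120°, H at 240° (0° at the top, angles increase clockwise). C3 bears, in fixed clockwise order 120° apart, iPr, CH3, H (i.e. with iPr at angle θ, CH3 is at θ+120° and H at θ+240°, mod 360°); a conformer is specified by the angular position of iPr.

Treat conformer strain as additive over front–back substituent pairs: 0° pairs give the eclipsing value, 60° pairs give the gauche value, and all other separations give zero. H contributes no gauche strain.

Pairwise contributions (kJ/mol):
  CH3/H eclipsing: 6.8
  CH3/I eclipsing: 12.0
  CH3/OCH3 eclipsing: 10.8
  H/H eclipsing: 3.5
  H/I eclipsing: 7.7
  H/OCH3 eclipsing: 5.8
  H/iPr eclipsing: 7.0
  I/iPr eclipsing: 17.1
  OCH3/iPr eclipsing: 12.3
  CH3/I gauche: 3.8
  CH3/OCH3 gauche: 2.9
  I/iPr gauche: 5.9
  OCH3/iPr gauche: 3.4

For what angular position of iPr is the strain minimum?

iPr at 0° (eclipsed): OCH3–iPr eclipsed, I–CH3 eclipsed, H–H eclipsed; 12.3 + 12.0 + 3.5 = 27.8 kJ/mol.
iPr at 60° (staggered): OCH3–iPr gauche, I–iPr gauche, I–CH3 gauche; 3.4 + 5.9 + 3.8 = 13.1 kJ/mol.
iPr at 120° (eclipsed): OCH3–H eclipsed, I–iPr eclipsed, H–CH3 eclipsed; 5.8 + 17.1 + 6.8 = 29.7 kJ/mol.
iPr at 180° (staggered): OCH3–CH3 gauche, I–iPr gauche; 2.9 + 5.9 = 8.8 kJ/mol.
iPr at 240° (eclipsed): OCH3–CH3 eclipsed, I–H eclipsed, H–iPr eclipsed; 10.8 + 7.7 + 7.0 = 25.5 kJ/mol.
iPr at 300° (staggered): OCH3–iPr gauche, OCH3–CH3 gauche, I–CH3 gauche; 3.4 + 2.9 + 3.8 = 10.1 kJ/mol.
The minimum (8.8 kJ/mol) occurs with iPr at 180°.

180°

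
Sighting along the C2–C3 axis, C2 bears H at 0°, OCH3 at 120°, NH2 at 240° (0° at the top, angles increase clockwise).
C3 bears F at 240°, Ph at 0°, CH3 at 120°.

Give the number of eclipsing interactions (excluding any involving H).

Non-H eclipsing pairs: OCH3(120°)/CH3(120°); NH2(240°)/F(240°) — 2 interactions.

2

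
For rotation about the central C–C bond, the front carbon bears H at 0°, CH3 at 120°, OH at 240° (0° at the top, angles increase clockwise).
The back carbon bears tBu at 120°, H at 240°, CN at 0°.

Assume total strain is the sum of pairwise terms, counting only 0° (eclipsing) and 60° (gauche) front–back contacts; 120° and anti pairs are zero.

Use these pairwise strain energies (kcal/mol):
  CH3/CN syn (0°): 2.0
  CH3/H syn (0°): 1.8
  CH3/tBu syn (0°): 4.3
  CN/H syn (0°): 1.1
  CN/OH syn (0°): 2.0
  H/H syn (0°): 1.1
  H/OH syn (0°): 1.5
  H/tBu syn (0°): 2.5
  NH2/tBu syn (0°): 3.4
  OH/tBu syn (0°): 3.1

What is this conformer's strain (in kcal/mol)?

6.9 kcal/mol

This conformer (eclipsed): H–CN eclipsed, CH3–tBu eclipsed, OH–H eclipsed; 1.1 + 4.3 + 1.5 = 6.9 kcal/mol.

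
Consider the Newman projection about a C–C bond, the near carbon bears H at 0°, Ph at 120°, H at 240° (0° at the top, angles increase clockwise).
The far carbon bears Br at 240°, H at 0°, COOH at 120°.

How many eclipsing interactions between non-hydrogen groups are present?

1

Non-H eclipsing pairs: Ph(120°)/COOH(120°) — 1 interaction.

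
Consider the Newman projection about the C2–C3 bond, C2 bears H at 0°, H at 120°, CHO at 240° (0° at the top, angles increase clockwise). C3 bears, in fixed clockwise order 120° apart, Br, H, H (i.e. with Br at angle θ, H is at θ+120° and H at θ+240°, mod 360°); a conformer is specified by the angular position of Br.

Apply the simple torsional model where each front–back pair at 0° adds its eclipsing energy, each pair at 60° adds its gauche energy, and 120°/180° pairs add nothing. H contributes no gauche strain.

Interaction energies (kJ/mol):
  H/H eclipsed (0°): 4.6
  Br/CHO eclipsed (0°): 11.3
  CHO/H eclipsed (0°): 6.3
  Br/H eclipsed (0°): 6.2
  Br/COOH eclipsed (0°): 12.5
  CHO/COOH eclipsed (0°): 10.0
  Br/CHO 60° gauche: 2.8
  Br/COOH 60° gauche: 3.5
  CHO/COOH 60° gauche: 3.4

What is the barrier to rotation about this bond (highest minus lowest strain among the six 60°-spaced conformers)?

Br at 0° (eclipsed): H–Br eclipsed, H–H eclipsed, CHO–H eclipsed; 6.2 + 4.6 + 6.3 = 17.1 kJ/mol.
Br at 60° (staggered): no non-H gauche contacts → 0.0 kJ/mol.
Br at 120° (eclipsed): H–H eclipsed, H–Br eclipsed, CHO–H eclipsed; 4.6 + 6.2 + 6.3 = 17.1 kJ/mol.
Br at 180° (staggered): CHO–Br gauche; 2.8 = 2.8 kJ/mol.
Br at 240° (eclipsed): H–H eclipsed, H–H eclipsed, CHO–Br eclipsed; 4.6 + 4.6 + 11.3 = 20.5 kJ/mol.
Br at 300° (staggered): CHO–Br gauche; 2.8 = 2.8 kJ/mol.
Max at 240° (20.5 kJ/mol), min at 60° (0.0 kJ/mol); barrier = 20.5 kJ/mol.

20.5 kJ/mol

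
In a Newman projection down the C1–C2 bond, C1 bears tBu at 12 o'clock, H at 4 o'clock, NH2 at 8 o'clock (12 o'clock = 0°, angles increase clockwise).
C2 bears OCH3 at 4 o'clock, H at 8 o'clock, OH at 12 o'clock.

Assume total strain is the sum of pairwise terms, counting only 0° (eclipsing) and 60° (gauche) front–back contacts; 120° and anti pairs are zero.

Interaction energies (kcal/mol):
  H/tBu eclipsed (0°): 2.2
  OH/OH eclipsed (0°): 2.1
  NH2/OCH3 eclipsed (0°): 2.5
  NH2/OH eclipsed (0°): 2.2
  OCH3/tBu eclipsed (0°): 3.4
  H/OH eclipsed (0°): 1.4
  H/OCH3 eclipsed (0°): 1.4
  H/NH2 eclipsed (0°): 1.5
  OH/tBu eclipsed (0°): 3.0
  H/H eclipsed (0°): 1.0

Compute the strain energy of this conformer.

5.9 kcal/mol

This conformer (eclipsed): tBu–OH eclipsed, H–OCH3 eclipsed, NH2–H eclipsed; 3.0 + 1.4 + 1.5 = 5.9 kcal/mol.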